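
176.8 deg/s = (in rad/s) 3.086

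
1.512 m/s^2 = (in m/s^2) 1.512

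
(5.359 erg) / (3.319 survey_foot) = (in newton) 5.297e-07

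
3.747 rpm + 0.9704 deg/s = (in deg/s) 23.45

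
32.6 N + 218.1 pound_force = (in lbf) 225.4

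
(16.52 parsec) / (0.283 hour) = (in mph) 1.119e+15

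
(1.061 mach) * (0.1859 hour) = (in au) 1.616e-06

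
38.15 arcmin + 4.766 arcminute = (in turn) 0.001987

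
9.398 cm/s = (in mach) 0.000276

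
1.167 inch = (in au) 1.981e-13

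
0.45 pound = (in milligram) 2.041e+05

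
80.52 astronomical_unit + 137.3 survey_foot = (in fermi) 1.205e+28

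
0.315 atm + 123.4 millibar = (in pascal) 4.426e+04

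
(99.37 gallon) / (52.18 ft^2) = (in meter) 0.0776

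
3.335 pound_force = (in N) 14.83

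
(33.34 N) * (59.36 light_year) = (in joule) 1.872e+19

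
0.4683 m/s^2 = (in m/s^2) 0.4683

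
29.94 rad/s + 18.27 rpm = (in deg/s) 1825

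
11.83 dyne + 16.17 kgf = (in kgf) 16.17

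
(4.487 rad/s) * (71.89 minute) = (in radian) 1.935e+04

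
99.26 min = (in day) 0.06893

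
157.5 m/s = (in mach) 0.4626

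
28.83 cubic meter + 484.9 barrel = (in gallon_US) 2.798e+04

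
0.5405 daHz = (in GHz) 5.405e-09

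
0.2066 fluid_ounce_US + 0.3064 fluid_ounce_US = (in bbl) 9.542e-05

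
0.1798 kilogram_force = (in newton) 1.763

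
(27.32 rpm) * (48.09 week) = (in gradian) 5.297e+09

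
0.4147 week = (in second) 2.508e+05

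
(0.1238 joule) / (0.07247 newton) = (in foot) 5.605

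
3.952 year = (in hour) 3.462e+04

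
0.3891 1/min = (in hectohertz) 6.485e-05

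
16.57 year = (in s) 5.226e+08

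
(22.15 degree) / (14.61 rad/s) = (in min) 0.000441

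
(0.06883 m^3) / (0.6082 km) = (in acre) 2.796e-08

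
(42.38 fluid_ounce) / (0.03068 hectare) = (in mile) 2.538e-09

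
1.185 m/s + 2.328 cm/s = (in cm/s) 120.8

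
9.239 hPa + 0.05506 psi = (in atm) 0.01286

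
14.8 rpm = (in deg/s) 88.8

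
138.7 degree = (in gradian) 154.1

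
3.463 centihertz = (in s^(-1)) 0.03463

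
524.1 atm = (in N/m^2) 5.31e+07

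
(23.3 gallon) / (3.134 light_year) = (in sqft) 3.202e-17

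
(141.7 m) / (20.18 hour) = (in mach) 5.728e-06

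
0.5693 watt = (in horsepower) 0.0007634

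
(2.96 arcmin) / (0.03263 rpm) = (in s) 0.252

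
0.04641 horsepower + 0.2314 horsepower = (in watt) 207.2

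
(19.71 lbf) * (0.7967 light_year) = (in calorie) 1.579e+17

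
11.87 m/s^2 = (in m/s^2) 11.87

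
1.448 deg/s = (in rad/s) 0.02527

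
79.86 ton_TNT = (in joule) 3.341e+11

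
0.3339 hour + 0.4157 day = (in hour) 10.31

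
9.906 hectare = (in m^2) 9.906e+04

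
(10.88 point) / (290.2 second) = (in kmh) 4.761e-05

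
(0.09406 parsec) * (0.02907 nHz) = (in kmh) 3.037e+05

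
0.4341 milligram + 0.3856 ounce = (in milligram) 1.093e+04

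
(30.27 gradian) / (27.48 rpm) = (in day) 1.912e-06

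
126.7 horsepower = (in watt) 9.448e+04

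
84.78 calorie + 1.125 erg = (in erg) 3.547e+09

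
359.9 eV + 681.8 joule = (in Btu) 0.6462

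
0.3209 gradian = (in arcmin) 17.33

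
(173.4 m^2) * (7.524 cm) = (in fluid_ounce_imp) 4.592e+05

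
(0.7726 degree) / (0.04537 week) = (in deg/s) 2.816e-05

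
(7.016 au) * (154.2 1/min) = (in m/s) 2.697e+12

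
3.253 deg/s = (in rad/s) 0.05678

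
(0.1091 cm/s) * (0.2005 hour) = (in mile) 0.0004893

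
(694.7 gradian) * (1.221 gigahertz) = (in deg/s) 7.634e+11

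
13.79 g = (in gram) 13.79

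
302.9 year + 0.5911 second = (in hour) 2.653e+06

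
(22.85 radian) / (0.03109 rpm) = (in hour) 1.95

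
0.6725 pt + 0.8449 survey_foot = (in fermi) 2.578e+14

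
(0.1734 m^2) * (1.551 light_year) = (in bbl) 1.6e+16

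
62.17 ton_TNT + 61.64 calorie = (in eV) 1.624e+30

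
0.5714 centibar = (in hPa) 5.714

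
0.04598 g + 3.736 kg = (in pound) 8.237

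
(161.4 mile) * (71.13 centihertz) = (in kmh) 6.651e+05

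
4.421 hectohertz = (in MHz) 0.0004421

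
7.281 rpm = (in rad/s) 0.7625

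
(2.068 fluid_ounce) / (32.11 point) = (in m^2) 0.005399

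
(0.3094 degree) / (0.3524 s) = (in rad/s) 0.01532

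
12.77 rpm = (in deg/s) 76.62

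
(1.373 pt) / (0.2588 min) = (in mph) 6.978e-05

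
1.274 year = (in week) 66.43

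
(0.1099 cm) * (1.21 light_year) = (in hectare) 1.258e+09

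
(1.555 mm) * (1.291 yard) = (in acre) 4.536e-07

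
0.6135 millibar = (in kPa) 0.06135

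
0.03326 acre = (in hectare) 0.01346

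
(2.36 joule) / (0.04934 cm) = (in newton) 4783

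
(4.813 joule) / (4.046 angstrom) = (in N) 1.19e+10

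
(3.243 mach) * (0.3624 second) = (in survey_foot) 1313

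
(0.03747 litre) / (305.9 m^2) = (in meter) 1.225e-07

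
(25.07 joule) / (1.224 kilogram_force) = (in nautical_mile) 0.001128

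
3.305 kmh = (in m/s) 0.9181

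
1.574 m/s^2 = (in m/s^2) 1.574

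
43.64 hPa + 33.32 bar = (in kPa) 3336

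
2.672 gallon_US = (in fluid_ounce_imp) 356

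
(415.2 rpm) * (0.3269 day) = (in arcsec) 2.533e+11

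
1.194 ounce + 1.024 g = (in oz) 1.23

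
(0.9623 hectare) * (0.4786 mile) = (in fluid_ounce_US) 2.506e+11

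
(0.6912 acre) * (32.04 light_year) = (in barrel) 5.333e+21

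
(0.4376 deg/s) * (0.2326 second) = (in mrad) 1.776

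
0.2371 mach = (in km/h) 290.6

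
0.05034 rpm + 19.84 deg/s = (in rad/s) 0.3515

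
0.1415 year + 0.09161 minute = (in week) 7.378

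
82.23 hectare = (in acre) 203.2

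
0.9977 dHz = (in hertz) 0.09977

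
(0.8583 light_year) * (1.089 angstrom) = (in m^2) 8.843e+05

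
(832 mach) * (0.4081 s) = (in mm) 1.156e+08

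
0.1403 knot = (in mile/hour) 0.1615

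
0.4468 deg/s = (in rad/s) 0.007798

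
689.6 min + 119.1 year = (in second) 3.756e+09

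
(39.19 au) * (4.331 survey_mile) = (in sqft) 4.399e+17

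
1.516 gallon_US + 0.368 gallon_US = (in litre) 7.132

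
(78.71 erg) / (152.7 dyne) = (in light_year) 5.448e-19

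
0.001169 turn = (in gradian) 0.4676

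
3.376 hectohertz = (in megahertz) 0.0003376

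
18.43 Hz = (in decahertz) 1.843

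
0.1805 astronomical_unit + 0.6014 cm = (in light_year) 2.854e-06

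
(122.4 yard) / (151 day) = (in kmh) 3.088e-05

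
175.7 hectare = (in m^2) 1.757e+06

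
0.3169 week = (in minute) 3194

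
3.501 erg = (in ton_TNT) 8.368e-17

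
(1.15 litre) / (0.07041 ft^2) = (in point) 498.3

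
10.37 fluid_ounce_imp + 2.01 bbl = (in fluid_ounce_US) 1.082e+04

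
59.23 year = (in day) 2.162e+04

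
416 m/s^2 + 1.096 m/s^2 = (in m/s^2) 417.1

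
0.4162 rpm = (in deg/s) 2.497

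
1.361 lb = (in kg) 0.6173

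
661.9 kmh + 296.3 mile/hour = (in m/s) 316.3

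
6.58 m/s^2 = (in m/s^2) 6.58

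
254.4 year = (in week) 1.327e+04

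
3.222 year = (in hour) 2.822e+04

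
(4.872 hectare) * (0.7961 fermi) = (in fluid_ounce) 1.312e-06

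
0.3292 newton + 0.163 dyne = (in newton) 0.3292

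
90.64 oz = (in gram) 2570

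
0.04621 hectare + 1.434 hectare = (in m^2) 1.48e+04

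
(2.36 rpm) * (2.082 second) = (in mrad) 514.5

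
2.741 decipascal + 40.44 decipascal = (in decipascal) 43.18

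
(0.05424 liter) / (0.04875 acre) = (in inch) 1.082e-05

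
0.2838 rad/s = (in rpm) 2.71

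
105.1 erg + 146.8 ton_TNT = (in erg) 6.142e+18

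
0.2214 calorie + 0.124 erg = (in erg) 9.263e+06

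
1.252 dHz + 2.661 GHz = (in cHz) 2.661e+11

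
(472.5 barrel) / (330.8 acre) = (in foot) 0.0001841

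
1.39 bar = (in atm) 1.372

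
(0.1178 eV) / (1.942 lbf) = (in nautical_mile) 1.18e-24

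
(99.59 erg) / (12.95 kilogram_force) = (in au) 5.242e-19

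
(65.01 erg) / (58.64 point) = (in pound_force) 7.065e-05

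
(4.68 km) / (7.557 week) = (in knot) 0.00199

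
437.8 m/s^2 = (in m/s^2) 437.8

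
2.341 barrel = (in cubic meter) 0.3722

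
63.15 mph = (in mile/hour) 63.15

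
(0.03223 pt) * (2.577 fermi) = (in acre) 7.24e-24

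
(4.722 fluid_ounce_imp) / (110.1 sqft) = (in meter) 1.312e-05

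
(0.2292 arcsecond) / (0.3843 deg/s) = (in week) 2.739e-10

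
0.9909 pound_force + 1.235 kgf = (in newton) 16.52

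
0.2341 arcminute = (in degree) 0.003902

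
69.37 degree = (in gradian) 77.08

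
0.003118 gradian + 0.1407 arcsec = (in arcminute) 0.1707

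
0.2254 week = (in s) 1.363e+05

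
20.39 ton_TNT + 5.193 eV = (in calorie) 2.039e+10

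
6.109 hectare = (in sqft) 6.576e+05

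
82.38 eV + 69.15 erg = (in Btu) 6.554e-09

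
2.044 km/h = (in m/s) 0.5678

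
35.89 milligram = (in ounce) 0.001266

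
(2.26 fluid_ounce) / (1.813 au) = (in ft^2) 2.653e-15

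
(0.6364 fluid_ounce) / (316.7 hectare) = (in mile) 3.693e-15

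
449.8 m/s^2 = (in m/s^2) 449.8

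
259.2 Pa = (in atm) 0.002558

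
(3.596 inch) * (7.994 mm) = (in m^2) 0.0007302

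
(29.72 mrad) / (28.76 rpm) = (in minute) 0.0001645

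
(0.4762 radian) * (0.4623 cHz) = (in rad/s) 0.002201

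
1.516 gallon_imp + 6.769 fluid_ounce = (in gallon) 1.874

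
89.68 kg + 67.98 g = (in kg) 89.75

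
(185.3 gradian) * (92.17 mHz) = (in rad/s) 0.2683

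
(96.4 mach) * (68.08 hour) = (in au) 0.05378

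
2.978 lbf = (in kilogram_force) 1.351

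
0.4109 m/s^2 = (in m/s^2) 0.4109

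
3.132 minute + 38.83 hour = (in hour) 38.88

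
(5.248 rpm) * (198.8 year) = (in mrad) 3.445e+12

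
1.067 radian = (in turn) 0.1698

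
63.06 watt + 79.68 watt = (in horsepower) 0.1914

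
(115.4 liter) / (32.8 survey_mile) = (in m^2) 2.186e-06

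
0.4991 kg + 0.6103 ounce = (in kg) 0.5164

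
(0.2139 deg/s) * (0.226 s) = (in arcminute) 2.9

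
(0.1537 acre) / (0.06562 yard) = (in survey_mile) 6.441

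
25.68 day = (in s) 2.219e+06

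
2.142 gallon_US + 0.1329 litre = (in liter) 8.241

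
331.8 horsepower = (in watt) 2.474e+05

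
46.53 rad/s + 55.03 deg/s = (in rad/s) 47.49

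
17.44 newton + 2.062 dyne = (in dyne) 1.744e+06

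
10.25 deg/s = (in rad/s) 0.1789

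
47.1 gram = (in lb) 0.1038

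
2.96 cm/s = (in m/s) 0.0296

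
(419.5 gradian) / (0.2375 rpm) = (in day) 0.003067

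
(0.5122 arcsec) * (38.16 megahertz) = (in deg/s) 5429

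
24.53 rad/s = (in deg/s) 1405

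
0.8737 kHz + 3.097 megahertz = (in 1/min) 1.859e+08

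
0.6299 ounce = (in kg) 0.01786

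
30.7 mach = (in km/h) 3.763e+04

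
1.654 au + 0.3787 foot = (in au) 1.654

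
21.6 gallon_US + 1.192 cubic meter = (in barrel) 8.012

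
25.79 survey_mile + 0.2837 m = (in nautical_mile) 22.41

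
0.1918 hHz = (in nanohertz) 1.918e+10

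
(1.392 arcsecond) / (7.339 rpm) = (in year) 2.784e-13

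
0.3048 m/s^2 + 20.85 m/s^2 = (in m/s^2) 21.15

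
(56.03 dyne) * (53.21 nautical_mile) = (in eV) 3.446e+20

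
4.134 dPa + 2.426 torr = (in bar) 0.003239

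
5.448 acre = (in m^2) 2.205e+04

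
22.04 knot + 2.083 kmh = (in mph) 26.66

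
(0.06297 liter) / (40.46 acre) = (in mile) 2.39e-13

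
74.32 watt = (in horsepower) 0.09966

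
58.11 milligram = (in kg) 5.811e-05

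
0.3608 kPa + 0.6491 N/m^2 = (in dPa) 3614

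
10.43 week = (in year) 0.2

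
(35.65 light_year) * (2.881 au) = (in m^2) 1.454e+29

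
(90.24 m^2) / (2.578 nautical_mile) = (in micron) 1.89e+04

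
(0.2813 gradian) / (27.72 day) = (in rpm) 1.762e-08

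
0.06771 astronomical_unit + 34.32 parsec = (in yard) 1.158e+18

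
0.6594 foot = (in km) 0.000201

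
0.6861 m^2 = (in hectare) 6.861e-05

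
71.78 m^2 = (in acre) 0.01774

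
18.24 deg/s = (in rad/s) 0.3183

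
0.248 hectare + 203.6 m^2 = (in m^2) 2684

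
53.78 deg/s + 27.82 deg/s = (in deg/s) 81.6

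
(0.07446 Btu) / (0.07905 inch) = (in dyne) 3.913e+09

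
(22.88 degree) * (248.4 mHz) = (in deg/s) 5.683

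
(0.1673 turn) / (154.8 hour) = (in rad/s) 1.886e-06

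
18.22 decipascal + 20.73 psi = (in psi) 20.73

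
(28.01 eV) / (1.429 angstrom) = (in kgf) 3.202e-09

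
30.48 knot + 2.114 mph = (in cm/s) 1663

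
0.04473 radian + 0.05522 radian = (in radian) 0.09995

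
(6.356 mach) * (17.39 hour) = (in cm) 1.355e+10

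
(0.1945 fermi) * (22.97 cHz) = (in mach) 1.312e-19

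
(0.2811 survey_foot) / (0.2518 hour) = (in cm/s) 0.009452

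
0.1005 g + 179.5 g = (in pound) 0.396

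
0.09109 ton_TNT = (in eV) 2.379e+27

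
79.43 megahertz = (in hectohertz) 7.943e+05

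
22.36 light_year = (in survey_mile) 1.314e+14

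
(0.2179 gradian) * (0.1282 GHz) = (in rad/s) 4.388e+05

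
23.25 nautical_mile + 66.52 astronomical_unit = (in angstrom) 9.951e+22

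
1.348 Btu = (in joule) 1422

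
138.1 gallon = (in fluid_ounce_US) 1.768e+04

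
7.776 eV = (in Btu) 1.181e-21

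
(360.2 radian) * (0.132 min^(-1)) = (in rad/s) 0.7924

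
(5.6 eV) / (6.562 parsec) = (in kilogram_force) 4.518e-37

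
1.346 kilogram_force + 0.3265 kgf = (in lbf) 3.687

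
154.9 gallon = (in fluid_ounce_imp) 2.064e+04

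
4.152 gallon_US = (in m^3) 0.01572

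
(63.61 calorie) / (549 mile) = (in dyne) 30.12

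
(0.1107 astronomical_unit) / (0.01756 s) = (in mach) 2.77e+09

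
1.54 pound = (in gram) 698.5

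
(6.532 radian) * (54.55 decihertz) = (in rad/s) 35.63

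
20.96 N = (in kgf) 2.137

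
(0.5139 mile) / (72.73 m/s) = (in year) 3.606e-07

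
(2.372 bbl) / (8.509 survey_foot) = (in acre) 3.593e-05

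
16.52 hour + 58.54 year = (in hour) 5.128e+05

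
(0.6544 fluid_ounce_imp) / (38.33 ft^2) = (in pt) 0.0148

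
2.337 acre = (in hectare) 0.9458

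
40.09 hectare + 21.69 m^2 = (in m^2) 4.009e+05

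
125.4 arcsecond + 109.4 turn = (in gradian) 4.376e+04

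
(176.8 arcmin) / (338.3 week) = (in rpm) 2.4e-09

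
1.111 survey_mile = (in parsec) 5.794e-14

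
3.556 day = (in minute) 5121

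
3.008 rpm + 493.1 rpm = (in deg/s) 2977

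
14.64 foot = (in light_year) 4.717e-16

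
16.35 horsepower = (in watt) 1.219e+04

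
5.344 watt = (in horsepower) 0.007166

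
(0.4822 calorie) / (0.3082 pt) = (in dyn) 1.856e+09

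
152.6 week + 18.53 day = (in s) 9.389e+07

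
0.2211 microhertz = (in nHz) 221.1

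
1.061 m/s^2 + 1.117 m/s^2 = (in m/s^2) 2.178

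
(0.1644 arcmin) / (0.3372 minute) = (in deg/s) 0.0001354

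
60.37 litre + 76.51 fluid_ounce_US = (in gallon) 16.55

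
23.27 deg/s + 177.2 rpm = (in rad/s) 18.96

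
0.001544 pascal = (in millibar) 1.544e-05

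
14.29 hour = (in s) 5.144e+04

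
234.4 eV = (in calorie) 8.976e-18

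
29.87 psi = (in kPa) 205.9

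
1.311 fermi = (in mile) 8.146e-19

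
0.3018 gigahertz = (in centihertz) 3.018e+10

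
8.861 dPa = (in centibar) 0.0008861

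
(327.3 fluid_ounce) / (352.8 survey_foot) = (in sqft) 0.0009689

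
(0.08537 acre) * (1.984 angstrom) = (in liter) 6.854e-05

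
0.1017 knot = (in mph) 0.117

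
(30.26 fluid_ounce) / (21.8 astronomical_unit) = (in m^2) 2.744e-16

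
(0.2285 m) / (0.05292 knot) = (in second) 8.393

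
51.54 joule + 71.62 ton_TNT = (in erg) 2.997e+18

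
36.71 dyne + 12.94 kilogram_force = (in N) 126.9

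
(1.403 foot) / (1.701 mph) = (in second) 0.5624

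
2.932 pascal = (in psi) 0.0004253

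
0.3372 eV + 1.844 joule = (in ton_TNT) 4.407e-10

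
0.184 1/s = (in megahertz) 1.84e-07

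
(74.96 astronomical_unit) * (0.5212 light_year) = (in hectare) 5.529e+24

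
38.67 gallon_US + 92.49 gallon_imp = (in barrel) 3.565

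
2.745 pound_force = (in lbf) 2.745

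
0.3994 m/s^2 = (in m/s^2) 0.3994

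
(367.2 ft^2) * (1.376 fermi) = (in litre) 4.694e-11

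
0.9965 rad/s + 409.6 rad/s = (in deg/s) 2.353e+04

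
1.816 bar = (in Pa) 1.816e+05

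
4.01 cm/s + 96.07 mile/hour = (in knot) 83.56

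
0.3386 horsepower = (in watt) 252.5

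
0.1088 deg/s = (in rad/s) 0.001899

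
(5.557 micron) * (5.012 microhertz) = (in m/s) 2.785e-11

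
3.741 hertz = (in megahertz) 3.741e-06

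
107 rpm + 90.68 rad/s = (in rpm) 972.9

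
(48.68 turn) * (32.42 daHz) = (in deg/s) 5.682e+06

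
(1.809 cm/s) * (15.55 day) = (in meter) 2.43e+04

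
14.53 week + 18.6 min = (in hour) 2441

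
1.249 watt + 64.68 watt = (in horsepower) 0.08841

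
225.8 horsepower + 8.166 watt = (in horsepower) 225.8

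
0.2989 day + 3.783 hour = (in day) 0.4565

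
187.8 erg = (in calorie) 4.489e-06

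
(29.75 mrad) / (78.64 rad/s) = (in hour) 1.051e-07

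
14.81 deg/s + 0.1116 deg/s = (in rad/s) 0.2604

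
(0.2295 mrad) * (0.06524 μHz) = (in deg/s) 8.579e-10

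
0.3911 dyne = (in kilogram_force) 3.988e-07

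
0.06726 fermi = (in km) 6.726e-20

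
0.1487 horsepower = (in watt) 110.9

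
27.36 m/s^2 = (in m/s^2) 27.36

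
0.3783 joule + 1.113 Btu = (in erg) 1.175e+10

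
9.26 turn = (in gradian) 3704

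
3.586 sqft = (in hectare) 3.332e-05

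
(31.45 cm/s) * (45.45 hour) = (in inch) 2.026e+06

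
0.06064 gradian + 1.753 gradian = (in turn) 0.004534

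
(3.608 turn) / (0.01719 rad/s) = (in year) 4.182e-05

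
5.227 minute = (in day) 0.00363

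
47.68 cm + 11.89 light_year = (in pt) 3.189e+20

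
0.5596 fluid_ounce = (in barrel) 0.0001041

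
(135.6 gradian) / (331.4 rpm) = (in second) 0.06138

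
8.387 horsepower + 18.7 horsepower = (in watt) 2.02e+04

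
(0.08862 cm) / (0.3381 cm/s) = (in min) 0.004369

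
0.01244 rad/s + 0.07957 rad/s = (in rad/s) 0.09201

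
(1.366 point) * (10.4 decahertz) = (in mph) 0.1121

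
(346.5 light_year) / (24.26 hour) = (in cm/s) 3.753e+15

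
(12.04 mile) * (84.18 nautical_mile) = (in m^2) 3.021e+09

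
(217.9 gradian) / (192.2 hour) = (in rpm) 4.724e-05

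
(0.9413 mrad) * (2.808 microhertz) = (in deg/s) 1.514e-07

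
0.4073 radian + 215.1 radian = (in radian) 215.5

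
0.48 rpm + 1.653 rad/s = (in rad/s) 1.703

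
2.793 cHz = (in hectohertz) 0.0002793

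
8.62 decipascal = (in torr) 0.006466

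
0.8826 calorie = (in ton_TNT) 8.826e-10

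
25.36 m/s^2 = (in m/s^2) 25.36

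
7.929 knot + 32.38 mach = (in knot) 2.144e+04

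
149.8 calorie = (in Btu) 0.5941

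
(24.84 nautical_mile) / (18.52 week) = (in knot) 0.007984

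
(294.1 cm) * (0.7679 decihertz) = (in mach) 0.0006633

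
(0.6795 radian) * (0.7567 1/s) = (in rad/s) 0.5142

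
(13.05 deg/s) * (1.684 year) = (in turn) 1.925e+06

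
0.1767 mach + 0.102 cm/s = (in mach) 0.1767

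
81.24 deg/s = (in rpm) 13.54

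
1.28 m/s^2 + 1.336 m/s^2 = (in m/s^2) 2.616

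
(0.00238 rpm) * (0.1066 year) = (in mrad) 8.379e+05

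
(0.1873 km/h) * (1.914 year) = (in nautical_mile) 1696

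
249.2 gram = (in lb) 0.5494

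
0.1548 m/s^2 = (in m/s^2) 0.1548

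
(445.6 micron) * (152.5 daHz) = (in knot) 1.321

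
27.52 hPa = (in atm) 0.02716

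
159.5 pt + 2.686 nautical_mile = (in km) 4.975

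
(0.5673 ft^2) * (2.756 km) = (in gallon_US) 3.837e+04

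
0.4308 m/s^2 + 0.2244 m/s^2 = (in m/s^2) 0.6552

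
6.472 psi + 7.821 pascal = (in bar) 0.4463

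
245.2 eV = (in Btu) 3.724e-20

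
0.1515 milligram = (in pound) 3.34e-07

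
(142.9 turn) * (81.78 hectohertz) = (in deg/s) 4.207e+08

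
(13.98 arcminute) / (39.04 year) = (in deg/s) 1.893e-10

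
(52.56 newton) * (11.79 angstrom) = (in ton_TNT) 1.481e-17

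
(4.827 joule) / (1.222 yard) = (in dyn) 4.32e+05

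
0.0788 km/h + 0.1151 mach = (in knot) 76.22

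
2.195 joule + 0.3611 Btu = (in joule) 383.2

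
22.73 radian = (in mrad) 2.273e+04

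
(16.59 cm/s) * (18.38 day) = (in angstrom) 2.635e+15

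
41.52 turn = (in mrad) 2.609e+05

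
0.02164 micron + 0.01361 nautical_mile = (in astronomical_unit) 1.685e-10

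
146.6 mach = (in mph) 1.117e+05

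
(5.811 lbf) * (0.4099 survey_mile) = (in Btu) 16.16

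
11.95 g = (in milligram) 1.195e+04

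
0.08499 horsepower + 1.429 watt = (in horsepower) 0.08691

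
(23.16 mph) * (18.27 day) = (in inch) 6.434e+08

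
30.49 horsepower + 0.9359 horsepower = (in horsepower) 31.43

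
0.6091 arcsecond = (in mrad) 0.002953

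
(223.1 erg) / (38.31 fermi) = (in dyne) 5.824e+13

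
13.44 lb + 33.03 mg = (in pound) 13.44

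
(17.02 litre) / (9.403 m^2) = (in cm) 0.181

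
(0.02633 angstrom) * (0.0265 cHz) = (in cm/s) 6.977e-14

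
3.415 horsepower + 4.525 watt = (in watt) 2551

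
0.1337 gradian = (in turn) 0.0003343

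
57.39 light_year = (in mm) 5.43e+20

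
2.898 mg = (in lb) 6.389e-06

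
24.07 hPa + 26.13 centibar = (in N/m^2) 2.854e+04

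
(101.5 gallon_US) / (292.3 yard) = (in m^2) 0.001438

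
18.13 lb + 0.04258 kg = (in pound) 18.22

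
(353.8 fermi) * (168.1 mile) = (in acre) 2.365e-11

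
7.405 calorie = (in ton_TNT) 7.405e-09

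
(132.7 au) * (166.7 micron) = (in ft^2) 3.562e+10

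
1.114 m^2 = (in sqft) 11.99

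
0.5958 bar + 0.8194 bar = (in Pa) 1.415e+05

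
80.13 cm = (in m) 0.8013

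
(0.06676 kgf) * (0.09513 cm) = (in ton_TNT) 1.489e-13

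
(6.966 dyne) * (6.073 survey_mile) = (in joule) 0.6808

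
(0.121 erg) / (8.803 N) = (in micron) 0.001375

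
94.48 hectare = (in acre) 233.5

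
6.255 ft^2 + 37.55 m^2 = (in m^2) 38.13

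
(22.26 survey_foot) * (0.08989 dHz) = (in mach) 0.0001791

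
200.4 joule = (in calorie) 47.9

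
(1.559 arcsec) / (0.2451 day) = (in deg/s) 2.045e-08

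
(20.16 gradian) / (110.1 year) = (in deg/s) 5.226e-09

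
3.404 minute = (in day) 0.002364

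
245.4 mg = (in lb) 0.000541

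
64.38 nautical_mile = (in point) 3.38e+08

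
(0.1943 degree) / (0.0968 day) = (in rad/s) 4.055e-07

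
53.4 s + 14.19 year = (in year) 14.19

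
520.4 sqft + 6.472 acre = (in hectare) 2.624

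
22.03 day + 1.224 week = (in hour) 734.4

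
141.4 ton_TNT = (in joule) 5.916e+11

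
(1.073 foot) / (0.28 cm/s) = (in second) 116.8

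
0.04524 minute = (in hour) 0.000754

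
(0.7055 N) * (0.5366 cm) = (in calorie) 0.0009048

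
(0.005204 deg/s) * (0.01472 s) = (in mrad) 0.001337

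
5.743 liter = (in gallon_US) 1.517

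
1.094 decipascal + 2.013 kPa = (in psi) 0.292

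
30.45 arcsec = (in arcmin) 0.5075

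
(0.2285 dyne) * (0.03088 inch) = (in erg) 0.01792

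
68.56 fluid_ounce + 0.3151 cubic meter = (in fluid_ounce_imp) 1.116e+04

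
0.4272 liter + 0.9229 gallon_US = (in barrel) 0.02466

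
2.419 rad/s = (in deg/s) 138.6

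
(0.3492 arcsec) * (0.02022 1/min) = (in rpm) 5.448e-09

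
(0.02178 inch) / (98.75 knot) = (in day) 1.26e-10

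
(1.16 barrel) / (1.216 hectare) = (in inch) 0.0005971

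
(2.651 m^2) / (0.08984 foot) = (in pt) 2.744e+05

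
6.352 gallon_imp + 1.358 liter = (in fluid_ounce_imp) 1064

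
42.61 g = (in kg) 0.04261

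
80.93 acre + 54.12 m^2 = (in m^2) 3.276e+05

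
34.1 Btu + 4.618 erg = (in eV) 2.246e+23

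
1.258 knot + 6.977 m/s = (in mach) 0.02239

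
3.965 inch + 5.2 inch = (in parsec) 7.544e-18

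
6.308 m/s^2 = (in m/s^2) 6.308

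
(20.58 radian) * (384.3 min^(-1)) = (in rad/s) 131.8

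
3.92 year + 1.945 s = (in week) 204.4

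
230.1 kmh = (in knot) 124.2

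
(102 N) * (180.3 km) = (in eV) 1.148e+26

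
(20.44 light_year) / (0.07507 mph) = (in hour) 1.601e+15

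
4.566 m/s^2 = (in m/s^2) 4.566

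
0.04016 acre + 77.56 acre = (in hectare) 31.4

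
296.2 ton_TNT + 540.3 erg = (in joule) 1.239e+12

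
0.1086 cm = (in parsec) 3.519e-20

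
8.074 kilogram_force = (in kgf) 8.074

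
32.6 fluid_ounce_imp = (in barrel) 0.005826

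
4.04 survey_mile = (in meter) 6502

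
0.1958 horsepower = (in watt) 146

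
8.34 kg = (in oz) 294.2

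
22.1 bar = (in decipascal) 2.21e+07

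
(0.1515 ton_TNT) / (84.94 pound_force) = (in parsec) 5.437e-11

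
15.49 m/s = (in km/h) 55.76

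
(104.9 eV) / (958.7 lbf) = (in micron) 3.941e-15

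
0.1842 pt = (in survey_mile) 4.038e-08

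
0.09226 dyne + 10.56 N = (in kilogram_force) 1.077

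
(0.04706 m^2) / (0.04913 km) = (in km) 9.579e-07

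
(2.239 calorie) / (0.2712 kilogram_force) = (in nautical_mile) 0.001902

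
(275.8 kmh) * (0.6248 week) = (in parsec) 9.382e-10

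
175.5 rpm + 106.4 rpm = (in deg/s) 1691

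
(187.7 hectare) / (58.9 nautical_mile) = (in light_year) 1.819e-15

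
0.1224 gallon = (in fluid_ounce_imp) 16.31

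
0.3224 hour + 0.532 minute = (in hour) 0.3313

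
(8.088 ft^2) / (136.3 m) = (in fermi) 5.513e+12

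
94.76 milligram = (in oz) 0.003343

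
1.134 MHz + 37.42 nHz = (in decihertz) 1.134e+07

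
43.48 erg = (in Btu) 4.121e-09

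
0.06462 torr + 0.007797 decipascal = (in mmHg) 0.06463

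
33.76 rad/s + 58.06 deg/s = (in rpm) 332.1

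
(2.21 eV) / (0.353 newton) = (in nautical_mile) 5.416e-22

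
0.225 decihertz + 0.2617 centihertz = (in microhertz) 2.512e+04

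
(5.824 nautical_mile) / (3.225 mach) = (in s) 9.822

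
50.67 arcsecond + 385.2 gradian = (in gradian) 385.2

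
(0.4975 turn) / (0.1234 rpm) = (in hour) 0.06719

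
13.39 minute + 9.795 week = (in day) 68.57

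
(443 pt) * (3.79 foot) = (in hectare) 1.805e-05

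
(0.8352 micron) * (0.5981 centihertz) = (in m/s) 4.995e-09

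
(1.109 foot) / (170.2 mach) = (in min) 9.721e-08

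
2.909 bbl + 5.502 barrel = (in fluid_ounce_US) 4.522e+04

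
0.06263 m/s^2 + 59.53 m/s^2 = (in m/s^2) 59.59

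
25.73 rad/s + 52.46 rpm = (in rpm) 298.2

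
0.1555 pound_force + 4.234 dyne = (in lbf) 0.1555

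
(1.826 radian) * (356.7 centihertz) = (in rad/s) 6.513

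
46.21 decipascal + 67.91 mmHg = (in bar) 0.09059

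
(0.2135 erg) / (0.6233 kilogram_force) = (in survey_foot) 1.146e-08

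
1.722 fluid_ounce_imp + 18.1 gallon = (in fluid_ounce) 2318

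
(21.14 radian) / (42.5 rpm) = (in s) 4.75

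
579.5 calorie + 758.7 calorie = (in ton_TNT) 1.338e-06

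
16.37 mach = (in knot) 1.083e+04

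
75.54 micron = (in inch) 0.002974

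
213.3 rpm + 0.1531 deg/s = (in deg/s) 1280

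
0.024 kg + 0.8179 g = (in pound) 0.05471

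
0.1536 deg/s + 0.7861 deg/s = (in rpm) 0.1566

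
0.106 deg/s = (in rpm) 0.01767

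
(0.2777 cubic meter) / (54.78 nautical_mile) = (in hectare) 2.737e-10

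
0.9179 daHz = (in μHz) 9.179e+06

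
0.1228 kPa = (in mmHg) 0.9211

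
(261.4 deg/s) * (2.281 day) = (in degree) 5.152e+07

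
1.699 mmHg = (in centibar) 0.2265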